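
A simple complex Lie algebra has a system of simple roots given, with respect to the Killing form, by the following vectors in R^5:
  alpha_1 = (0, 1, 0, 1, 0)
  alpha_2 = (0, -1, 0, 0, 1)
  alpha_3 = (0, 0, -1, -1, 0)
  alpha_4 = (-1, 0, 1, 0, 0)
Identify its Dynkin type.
Compute the Cartan integers a_ij = 2(alpha_i, alpha_j)/(alpha_j, alpha_j); the resulting 4x4 Cartan matrix is
[[2, -1, -1, 0], [-1, 2, 0, 0], [-1, 0, 2, -1], [0, 0, -1, 2]].
All simple roots have the same length, so the diagram is simply laced. The associated Dynkin diagram is a chain of 4 nodes with single edges (A_4), so the type is A_4 (the algebra sl(5)).

A4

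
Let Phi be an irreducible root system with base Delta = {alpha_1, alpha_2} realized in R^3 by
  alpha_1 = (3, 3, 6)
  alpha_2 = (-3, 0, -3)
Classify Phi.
G_2

Compute the Cartan integers a_ij = 2(alpha_i, alpha_j)/(alpha_j, alpha_j); the resulting 2x2 Cartan matrix is
[[2, -3], [-1, 2]].
The roots have two lengths (squared-length ratio 3:1); the short ones are alpha_{2}. The associated Dynkin diagram is two nodes joined by a triple edge (G_2), so the type is G_2.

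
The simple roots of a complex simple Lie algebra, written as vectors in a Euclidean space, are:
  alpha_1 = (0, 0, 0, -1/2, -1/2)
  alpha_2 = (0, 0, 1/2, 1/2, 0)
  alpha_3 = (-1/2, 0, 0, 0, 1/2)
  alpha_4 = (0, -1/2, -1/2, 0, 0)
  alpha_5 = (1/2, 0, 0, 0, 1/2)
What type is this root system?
Compute the Cartan integers a_ij = 2(alpha_i, alpha_j)/(alpha_j, alpha_j); the resulting 5x5 Cartan matrix is
[[2, -1, -1, 0, -1], [-1, 2, 0, -1, 0], [-1, 0, 2, 0, 0], [0, -1, 0, 2, 0], [-1, 0, 0, 0, 2]].
All simple roots have the same length, so the diagram is simply laced. The associated Dynkin diagram is a chain of 3 nodes with a fork of two nodes at one end (D_5), so the type is D_5 (the algebra so(10)).

D_5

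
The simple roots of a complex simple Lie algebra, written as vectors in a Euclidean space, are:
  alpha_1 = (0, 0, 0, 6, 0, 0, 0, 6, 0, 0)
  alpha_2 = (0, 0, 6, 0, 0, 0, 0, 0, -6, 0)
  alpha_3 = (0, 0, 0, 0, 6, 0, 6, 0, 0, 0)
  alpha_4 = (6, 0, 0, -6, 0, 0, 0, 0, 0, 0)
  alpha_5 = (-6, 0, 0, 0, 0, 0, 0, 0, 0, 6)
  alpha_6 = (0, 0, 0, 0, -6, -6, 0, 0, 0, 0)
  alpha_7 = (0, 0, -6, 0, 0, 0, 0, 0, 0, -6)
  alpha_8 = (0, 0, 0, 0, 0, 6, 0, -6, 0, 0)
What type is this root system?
A_8

Compute the Cartan integers a_ij = 2(alpha_i, alpha_j)/(alpha_j, alpha_j); the resulting 8x8 Cartan matrix is
[[2, 0, 0, -1, 0, 0, 0, -1], [0, 2, 0, 0, 0, 0, -1, 0], [0, 0, 2, 0, 0, -1, 0, 0], [-1, 0, 0, 2, -1, 0, 0, 0], [0, 0, 0, -1, 2, 0, -1, 0], [0, 0, -1, 0, 0, 2, 0, -1], [0, -1, 0, 0, -1, 0, 2, 0], [-1, 0, 0, 0, 0, -1, 0, 2]].
All simple roots have the same length, so the diagram is simply laced. The associated Dynkin diagram is a chain of 8 nodes with single edges (A_8), so the type is A_8 (the algebra sl(9)).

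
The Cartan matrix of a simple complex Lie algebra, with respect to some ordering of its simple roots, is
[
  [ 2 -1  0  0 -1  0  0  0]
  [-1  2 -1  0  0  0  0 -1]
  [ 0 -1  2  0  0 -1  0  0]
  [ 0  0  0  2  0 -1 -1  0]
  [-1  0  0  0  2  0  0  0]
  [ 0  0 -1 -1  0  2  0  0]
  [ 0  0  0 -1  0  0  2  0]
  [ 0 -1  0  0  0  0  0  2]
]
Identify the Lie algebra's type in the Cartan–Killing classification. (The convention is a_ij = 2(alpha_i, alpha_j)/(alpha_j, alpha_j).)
The matrix has rank 8 with 2's on the diagonal. Reading the off-diagonal entries as Dynkin edges (a single edge where a_ij = a_ji = -1; a double or triple edge where a_ij * a_ji = 2 or 3), the diagram is a chain of 7 nodes with one extra node attached to the third node from one end (E_8). One simple-root ordering that puts it in standard form is (alpha_5, alpha_8, alpha_1, alpha_2, alpha_3, alpha_6, alpha_4, alpha_7). So the algebra is type E_8.

type E_8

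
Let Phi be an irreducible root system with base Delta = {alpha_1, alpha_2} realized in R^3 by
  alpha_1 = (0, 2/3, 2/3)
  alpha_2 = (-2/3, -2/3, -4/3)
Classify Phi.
G_2

Compute the Cartan integers a_ij = 2(alpha_i, alpha_j)/(alpha_j, alpha_j); the resulting 2x2 Cartan matrix is
[[2, -1], [-3, 2]].
The roots have two lengths (squared-length ratio 3:1); the short ones are alpha_{1}. The associated Dynkin diagram is two nodes joined by a triple edge (G_2), so the type is G_2.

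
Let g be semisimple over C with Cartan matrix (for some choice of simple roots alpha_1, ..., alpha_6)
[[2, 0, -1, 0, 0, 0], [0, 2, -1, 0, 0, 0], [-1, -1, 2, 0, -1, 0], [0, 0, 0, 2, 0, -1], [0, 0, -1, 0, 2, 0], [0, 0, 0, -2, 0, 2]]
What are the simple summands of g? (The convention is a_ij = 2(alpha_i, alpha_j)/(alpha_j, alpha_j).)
The diagram associated to this matrix has two connected components: the simple roots {alpha_4, alpha_6} form a chain of 2 nodes with a double edge at one end; the terminal node there is the unique short simple root (B_2), and {alpha_1, alpha_2, alpha_3, alpha_5} form a chain of 2 nodes with a fork of two nodes at one end (D_4). A semisimple Lie algebra decomposes uniquely as the direct sum of simple ideals, one per connected component of its Dynkin diagram, so g ≅ B_2 ⊕ D_4 (dimension 10 + 28 = 38).

type B_2 ⊕ type D_4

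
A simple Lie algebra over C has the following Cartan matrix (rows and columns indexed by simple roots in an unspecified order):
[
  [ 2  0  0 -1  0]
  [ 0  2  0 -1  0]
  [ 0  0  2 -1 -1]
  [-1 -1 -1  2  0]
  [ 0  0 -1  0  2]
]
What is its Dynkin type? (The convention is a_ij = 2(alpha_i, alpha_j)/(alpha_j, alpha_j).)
The matrix has rank 5 with 2's on the diagonal. Reading the off-diagonal entries as Dynkin edges (a single edge where a_ij = a_ji = -1; a double or triple edge where a_ij * a_ji = 2 or 3), the diagram is a chain of 3 nodes with a fork of two nodes at one end (D_5). One simple-root ordering that puts it in standard form is (alpha_5, alpha_3, alpha_4, alpha_1, alpha_2). So the algebra is type D_5, i.e. so(10).

D_5 (so(10))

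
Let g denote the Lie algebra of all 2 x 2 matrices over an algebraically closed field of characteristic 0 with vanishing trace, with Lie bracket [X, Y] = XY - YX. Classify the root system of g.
This is sl(2), which has dimension 2^2 - 1 = 3 and rank 2 - 1 = 1 (a Cartan subalgebra is the diagonal traceless matrices). In the classification of classical Lie algebras, the special linear algebra sl(n+1) has type A_n; here n = 1, so the Dynkin diagram is a chain of 1 nodes with single edges (A_1). Hence the type is A_1.

type A_1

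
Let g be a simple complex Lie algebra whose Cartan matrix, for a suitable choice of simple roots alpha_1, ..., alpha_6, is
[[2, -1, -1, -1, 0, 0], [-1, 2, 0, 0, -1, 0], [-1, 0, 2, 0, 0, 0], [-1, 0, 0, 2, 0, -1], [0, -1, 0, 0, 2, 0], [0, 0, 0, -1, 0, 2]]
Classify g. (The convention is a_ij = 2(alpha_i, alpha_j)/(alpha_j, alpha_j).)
The matrix has rank 6 with 2's on the diagonal. Reading the off-diagonal entries as Dynkin edges (a single edge where a_ij = a_ji = -1; a double or triple edge where a_ij * a_ji = 2 or 3), the diagram is a chain of 5 nodes with one extra node attached to the third node from one end (E_6). One simple-root ordering that puts it in standard form is (alpha_6, alpha_3, alpha_4, alpha_1, alpha_2, alpha_5). So the algebra is type E_6.

E6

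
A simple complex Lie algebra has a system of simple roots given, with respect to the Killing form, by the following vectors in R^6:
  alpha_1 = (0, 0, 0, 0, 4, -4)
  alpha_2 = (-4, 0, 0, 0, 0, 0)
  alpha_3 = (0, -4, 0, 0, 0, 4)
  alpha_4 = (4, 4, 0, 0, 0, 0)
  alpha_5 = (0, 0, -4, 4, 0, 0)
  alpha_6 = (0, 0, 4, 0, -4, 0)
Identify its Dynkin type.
B_6 (so(13))

Compute the Cartan integers a_ij = 2(alpha_i, alpha_j)/(alpha_j, alpha_j); the resulting 6x6 Cartan matrix is
[[2, 0, -1, 0, 0, -1], [0, 2, 0, -1, 0, 0], [-1, 0, 2, -1, 0, 0], [0, -2, -1, 2, 0, 0], [0, 0, 0, 0, 2, -1], [-1, 0, 0, 0, -1, 2]].
The roots have two lengths (squared-length ratio 2:1); the short ones are alpha_{2}. The associated Dynkin diagram is a chain of 6 nodes with a double edge at one end; the terminal node there is the unique short simple root (B_6), so the type is B_6 (the algebra so(13)).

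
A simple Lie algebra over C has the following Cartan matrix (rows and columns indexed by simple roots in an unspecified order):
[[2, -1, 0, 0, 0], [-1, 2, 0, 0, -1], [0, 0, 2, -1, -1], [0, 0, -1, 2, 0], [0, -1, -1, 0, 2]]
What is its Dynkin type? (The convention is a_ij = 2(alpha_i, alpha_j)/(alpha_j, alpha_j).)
The matrix has rank 5 with 2's on the diagonal. Reading the off-diagonal entries as Dynkin edges (a single edge where a_ij = a_ji = -1; a double or triple edge where a_ij * a_ji = 2 or 3), the diagram is a chain of 5 nodes with single edges (A_5). One simple-root ordering that puts it in standard form is (alpha_1, alpha_2, alpha_5, alpha_3, alpha_4). So the algebra is type A_5, i.e. sl(6).

A_5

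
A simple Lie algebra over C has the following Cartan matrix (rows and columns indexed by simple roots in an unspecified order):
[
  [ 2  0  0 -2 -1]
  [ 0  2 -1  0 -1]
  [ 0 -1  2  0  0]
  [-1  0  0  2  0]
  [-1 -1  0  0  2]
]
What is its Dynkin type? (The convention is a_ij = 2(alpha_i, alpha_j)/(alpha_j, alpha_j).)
The matrix has rank 5 with 2's on the diagonal. Reading the off-diagonal entries as Dynkin edges (a single edge where a_ij = a_ji = -1; a double or triple edge where a_ij * a_ji = 2 or 3), the diagram is a chain of 5 nodes with a double edge at one end; the terminal node there is the unique short simple root (B_5). One simple-root ordering that puts it in standard form is (alpha_3, alpha_2, alpha_5, alpha_1, alpha_4). So the algebra is type B_5, i.e. so(11).

type B_5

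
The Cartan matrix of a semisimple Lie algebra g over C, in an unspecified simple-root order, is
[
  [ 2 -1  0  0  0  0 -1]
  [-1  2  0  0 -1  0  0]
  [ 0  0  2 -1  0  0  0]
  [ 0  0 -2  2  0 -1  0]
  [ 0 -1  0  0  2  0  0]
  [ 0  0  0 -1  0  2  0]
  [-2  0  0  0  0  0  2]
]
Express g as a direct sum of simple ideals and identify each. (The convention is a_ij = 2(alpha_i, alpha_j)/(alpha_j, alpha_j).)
B_3 (so(7)) + C_4 (sp(8))

The diagram associated to this matrix has two connected components: the simple roots {alpha_3, alpha_4, alpha_6} form a chain of 3 nodes with a double edge at one end; the terminal node there is the unique short simple root (B_3), and {alpha_1, alpha_2, alpha_5, alpha_7} form a chain of 4 nodes with a double edge at one end; the terminal node there is the unique long simple root (C_4). A semisimple Lie algebra decomposes uniquely as the direct sum of simple ideals, one per connected component of its Dynkin diagram, so g ≅ B_3 ⊕ C_4 (dimension 21 + 36 = 57).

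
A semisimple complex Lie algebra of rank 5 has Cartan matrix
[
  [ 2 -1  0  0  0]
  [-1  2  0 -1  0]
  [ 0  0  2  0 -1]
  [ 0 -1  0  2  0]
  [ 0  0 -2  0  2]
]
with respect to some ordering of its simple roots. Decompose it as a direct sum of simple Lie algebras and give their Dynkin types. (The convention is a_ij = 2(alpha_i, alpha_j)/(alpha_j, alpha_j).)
A_3 + B_2

The diagram associated to this matrix has two connected components: the simple roots {alpha_1, alpha_2, alpha_4} form a chain of 3 nodes with single edges (A_3), and {alpha_3, alpha_5} form a chain of 2 nodes with a double edge at one end; the terminal node there is the unique short simple root (B_2). A semisimple Lie algebra decomposes uniquely as the direct sum of simple ideals, one per connected component of its Dynkin diagram, so g ≅ A_3 ⊕ B_2 (dimension 15 + 10 = 25).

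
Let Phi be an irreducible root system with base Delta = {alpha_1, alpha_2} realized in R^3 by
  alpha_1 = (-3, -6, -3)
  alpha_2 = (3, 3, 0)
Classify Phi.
Compute the Cartan integers a_ij = 2(alpha_i, alpha_j)/(alpha_j, alpha_j); the resulting 2x2 Cartan matrix is
[[2, -3], [-1, 2]].
The roots have two lengths (squared-length ratio 3:1); the short ones are alpha_{2}. The associated Dynkin diagram is two nodes joined by a triple edge (G_2), so the type is G_2.

G_2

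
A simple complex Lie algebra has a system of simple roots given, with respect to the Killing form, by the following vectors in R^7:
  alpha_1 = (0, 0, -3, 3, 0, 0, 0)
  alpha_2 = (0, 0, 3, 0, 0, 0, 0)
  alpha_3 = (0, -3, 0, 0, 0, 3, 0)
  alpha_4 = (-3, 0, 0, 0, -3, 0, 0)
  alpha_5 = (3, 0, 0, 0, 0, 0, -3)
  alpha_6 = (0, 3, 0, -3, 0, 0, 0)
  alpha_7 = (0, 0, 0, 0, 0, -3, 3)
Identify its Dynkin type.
B_7 (so(15))

Compute the Cartan integers a_ij = 2(alpha_i, alpha_j)/(alpha_j, alpha_j); the resulting 7x7 Cartan matrix is
[[2, -2, 0, 0, 0, -1, 0], [-1, 2, 0, 0, 0, 0, 0], [0, 0, 2, 0, 0, -1, -1], [0, 0, 0, 2, -1, 0, 0], [0, 0, 0, -1, 2, 0, -1], [-1, 0, -1, 0, 0, 2, 0], [0, 0, -1, 0, -1, 0, 2]].
The roots have two lengths (squared-length ratio 2:1); the short ones are alpha_{2}. The associated Dynkin diagram is a chain of 7 nodes with a double edge at one end; the terminal node there is the unique short simple root (B_7), so the type is B_7 (the algebra so(15)).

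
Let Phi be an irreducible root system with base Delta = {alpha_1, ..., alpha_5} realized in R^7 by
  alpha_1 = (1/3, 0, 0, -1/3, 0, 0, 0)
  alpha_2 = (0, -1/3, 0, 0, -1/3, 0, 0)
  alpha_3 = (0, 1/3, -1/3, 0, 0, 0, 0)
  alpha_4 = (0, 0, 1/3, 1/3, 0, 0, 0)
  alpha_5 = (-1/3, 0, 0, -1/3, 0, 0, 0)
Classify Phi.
Compute the Cartan integers a_ij = 2(alpha_i, alpha_j)/(alpha_j, alpha_j); the resulting 5x5 Cartan matrix is
[[2, 0, 0, -1, 0], [0, 2, -1, 0, 0], [0, -1, 2, -1, 0], [-1, 0, -1, 2, -1], [0, 0, 0, -1, 2]].
All simple roots have the same length, so the diagram is simply laced. The associated Dynkin diagram is a chain of 3 nodes with a fork of two nodes at one end (D_5), so the type is D_5 (the algebra so(10)).

type D_5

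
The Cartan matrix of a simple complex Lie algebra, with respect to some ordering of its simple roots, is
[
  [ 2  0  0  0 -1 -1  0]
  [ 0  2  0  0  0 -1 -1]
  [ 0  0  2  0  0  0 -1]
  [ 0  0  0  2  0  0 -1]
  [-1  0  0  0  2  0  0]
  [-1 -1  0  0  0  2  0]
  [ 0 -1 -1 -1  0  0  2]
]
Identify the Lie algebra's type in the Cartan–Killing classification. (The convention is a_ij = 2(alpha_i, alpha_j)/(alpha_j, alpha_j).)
The matrix has rank 7 with 2's on the diagonal. Reading the off-diagonal entries as Dynkin edges (a single edge where a_ij = a_ji = -1; a double or triple edge where a_ij * a_ji = 2 or 3), the diagram is a chain of 5 nodes with a fork of two nodes at one end (D_7). One simple-root ordering that puts it in standard form is (alpha_5, alpha_1, alpha_6, alpha_2, alpha_7, alpha_4, alpha_3). So the algebra is type D_7, i.e. so(14).

D7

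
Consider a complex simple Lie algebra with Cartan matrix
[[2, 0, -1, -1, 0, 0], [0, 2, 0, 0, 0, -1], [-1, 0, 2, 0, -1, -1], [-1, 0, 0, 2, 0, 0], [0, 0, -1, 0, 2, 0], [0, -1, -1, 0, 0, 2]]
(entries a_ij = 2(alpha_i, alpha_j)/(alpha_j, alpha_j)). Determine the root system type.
The matrix has rank 6 with 2's on the diagonal. Reading the off-diagonal entries as Dynkin edges (a single edge where a_ij = a_ji = -1; a double or triple edge where a_ij * a_ji = 2 or 3), the diagram is a chain of 5 nodes with one extra node attached to the third node from one end (E_6). One simple-root ordering that puts it in standard form is (alpha_4, alpha_5, alpha_1, alpha_3, alpha_6, alpha_2). So the algebra is type E_6.

E6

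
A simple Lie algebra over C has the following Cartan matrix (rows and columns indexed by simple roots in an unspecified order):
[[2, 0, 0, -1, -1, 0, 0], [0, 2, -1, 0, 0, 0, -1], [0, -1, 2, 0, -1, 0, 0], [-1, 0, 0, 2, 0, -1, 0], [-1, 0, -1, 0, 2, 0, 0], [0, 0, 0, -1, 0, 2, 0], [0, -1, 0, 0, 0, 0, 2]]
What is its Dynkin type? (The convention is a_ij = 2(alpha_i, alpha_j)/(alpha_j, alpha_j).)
The matrix has rank 7 with 2's on the diagonal. Reading the off-diagonal entries as Dynkin edges (a single edge where a_ij = a_ji = -1; a double or triple edge where a_ij * a_ji = 2 or 3), the diagram is a chain of 7 nodes with single edges (A_7). One simple-root ordering that puts it in standard form is (alpha_6, alpha_4, alpha_1, alpha_5, alpha_3, alpha_2, alpha_7). So the algebra is type A_7, i.e. sl(8).

type A_7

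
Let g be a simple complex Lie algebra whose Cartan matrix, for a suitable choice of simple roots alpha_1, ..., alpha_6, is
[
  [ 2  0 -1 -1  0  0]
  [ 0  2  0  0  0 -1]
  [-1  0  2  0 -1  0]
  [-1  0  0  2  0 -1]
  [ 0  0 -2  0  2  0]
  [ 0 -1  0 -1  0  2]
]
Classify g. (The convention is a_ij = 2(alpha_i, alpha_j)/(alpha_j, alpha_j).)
C6

The matrix has rank 6 with 2's on the diagonal. Reading the off-diagonal entries as Dynkin edges (a single edge where a_ij = a_ji = -1; a double or triple edge where a_ij * a_ji = 2 or 3), the diagram is a chain of 6 nodes with a double edge at one end; the terminal node there is the unique long simple root (C_6). One simple-root ordering that puts it in standard form is (alpha_2, alpha_6, alpha_4, alpha_1, alpha_3, alpha_5). So the algebra is type C_6, i.e. sp(12).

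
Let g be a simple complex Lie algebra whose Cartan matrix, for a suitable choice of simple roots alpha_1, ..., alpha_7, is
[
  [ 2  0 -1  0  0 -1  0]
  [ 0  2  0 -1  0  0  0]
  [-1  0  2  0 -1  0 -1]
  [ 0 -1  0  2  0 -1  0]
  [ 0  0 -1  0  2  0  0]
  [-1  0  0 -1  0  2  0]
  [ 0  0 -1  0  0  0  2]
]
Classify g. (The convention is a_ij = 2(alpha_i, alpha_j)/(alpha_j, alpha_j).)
D_7

The matrix has rank 7 with 2's on the diagonal. Reading the off-diagonal entries as Dynkin edges (a single edge where a_ij = a_ji = -1; a double or triple edge where a_ij * a_ji = 2 or 3), the diagram is a chain of 5 nodes with a fork of two nodes at one end (D_7). One simple-root ordering that puts it in standard form is (alpha_2, alpha_4, alpha_6, alpha_1, alpha_3, alpha_7, alpha_5). So the algebra is type D_7, i.e. so(14).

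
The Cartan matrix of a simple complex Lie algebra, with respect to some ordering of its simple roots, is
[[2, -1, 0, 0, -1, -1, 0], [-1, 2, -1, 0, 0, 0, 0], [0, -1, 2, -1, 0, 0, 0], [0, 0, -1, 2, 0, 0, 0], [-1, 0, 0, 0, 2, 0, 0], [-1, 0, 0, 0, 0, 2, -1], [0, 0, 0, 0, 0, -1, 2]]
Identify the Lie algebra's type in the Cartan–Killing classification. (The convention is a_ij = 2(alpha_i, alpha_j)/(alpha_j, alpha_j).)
E7

The matrix has rank 7 with 2's on the diagonal. Reading the off-diagonal entries as Dynkin edges (a single edge where a_ij = a_ji = -1; a double or triple edge where a_ij * a_ji = 2 or 3), the diagram is a chain of 6 nodes with one extra node attached to the third node from one end (E_7). One simple-root ordering that puts it in standard form is (alpha_7, alpha_5, alpha_6, alpha_1, alpha_2, alpha_3, alpha_4). So the algebra is type E_7.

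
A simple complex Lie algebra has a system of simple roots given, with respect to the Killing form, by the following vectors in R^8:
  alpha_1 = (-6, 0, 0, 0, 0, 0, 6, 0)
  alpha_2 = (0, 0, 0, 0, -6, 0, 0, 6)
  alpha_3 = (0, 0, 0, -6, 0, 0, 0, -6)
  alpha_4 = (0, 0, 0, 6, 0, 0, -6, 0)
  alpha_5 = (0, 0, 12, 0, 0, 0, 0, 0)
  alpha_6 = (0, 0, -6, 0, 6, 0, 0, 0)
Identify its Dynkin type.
Compute the Cartan integers a_ij = 2(alpha_i, alpha_j)/(alpha_j, alpha_j); the resulting 6x6 Cartan matrix is
[[2, 0, 0, -1, 0, 0], [0, 2, -1, 0, 0, -1], [0, -1, 2, -1, 0, 0], [-1, 0, -1, 2, 0, 0], [0, 0, 0, 0, 2, -2], [0, -1, 0, 0, -1, 2]].
The roots have two lengths (squared-length ratio 2:1); the short ones are alpha_{1,2,3,4,6}. The associated Dynkin diagram is a chain of 6 nodes with a double edge at one end; the terminal node there is the unique long simple root (C_6), so the type is C_6 (the algebra sp(12)).

C_6 (sp(12))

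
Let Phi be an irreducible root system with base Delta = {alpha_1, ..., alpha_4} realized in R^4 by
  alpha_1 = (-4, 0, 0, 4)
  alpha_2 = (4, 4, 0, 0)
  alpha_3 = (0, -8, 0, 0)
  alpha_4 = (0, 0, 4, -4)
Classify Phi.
Compute the Cartan integers a_ij = 2(alpha_i, alpha_j)/(alpha_j, alpha_j); the resulting 4x4 Cartan matrix is
[[2, -1, 0, -1], [-1, 2, -1, 0], [0, -2, 2, 0], [-1, 0, 0, 2]].
The roots have two lengths (squared-length ratio 2:1); the short ones are alpha_{1,2,4}. The associated Dynkin diagram is a chain of 4 nodes with a double edge at one end; the terminal node there is the unique long simple root (C_4), so the type is C_4 (the algebra sp(8)).

C4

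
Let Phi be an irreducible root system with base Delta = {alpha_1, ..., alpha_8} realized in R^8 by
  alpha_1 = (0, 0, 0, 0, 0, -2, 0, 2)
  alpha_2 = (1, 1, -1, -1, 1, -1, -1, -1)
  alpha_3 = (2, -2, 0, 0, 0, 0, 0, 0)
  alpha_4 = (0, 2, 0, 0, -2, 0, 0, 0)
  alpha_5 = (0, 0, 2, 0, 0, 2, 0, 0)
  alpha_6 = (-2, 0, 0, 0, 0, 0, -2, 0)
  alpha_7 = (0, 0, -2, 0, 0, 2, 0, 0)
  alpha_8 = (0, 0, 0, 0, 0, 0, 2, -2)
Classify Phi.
Compute the Cartan integers a_ij = 2(alpha_i, alpha_j)/(alpha_j, alpha_j); the resulting 8x8 Cartan matrix is
[[2, 0, 0, 0, -1, 0, -1, -1], [0, 2, 0, 0, -1, 0, 0, 0], [0, 0, 2, -1, 0, -1, 0, 0], [0, 0, -1, 2, 0, 0, 0, 0], [-1, -1, 0, 0, 2, 0, 0, 0], [0, 0, -1, 0, 0, 2, 0, -1], [-1, 0, 0, 0, 0, 0, 2, 0], [-1, 0, 0, 0, 0, -1, 0, 2]].
All simple roots have the same length, so the diagram is simply laced. The associated Dynkin diagram is a chain of 7 nodes with one extra node attached to the third node from one end (E_8), so the type is E_8.

type E_8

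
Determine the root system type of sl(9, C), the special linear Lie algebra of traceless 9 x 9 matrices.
This is sl(9), which has dimension 9^2 - 1 = 80 and rank 9 - 1 = 8 (a Cartan subalgebra is the diagonal traceless matrices). In the classification of classical Lie algebras, the special linear algebra sl(n+1) has type A_n; here n = 8, so the Dynkin diagram is a chain of 8 nodes with single edges (A_8). Hence the type is A_8.

A8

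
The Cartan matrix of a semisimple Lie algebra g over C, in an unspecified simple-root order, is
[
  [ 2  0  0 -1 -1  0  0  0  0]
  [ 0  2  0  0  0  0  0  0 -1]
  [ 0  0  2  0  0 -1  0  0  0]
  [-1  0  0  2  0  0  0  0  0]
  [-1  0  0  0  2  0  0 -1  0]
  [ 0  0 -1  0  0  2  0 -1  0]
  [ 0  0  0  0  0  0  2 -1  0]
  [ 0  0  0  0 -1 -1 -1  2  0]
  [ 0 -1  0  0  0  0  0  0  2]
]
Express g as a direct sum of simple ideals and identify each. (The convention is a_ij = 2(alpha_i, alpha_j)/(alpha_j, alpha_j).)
type A_2 ⊕ type E_7

The diagram associated to this matrix has two connected components: the simple roots {alpha_2, alpha_9} form a chain of 2 nodes with single edges (A_2), and {alpha_1, alpha_3, alpha_4, alpha_5, alpha_6, alpha_7, alpha_8} form a chain of 6 nodes with one extra node attached to the third node from one end (E_7). A semisimple Lie algebra decomposes uniquely as the direct sum of simple ideals, one per connected component of its Dynkin diagram, so g ≅ A_2 ⊕ E_7 (dimension 8 + 133 = 141).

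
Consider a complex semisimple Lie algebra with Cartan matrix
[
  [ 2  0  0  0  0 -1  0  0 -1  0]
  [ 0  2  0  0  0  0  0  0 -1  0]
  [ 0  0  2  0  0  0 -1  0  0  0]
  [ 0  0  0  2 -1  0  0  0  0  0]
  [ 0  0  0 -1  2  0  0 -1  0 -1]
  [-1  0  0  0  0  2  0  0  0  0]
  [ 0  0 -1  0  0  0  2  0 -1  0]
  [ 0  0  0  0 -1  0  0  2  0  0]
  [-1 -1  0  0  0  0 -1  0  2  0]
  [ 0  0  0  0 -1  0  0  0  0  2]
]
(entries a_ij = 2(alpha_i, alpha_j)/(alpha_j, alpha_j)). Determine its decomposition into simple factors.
The diagram associated to this matrix has two connected components: the simple roots {alpha_4, alpha_5, alpha_8, alpha_10} form a chain of 2 nodes with a fork of two nodes at one end (D_4), and {alpha_1, alpha_2, alpha_3, alpha_6, alpha_7, alpha_9} form a chain of 5 nodes with one extra node attached to the third node from one end (E_6). A semisimple Lie algebra decomposes uniquely as the direct sum of simple ideals, one per connected component of its Dynkin diagram, so g ≅ D_4 ⊕ E_6 (dimension 28 + 78 = 106).

D_4 (so(8)) + E_6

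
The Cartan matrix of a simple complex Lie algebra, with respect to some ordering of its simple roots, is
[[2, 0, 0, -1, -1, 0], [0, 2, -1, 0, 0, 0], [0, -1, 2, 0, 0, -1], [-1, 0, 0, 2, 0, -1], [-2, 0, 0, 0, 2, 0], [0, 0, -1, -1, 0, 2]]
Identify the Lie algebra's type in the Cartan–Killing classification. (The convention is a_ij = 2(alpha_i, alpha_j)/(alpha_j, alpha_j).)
C6

The matrix has rank 6 with 2's on the diagonal. Reading the off-diagonal entries as Dynkin edges (a single edge where a_ij = a_ji = -1; a double or triple edge where a_ij * a_ji = 2 or 3), the diagram is a chain of 6 nodes with a double edge at one end; the terminal node there is the unique long simple root (C_6). One simple-root ordering that puts it in standard form is (alpha_2, alpha_3, alpha_6, alpha_4, alpha_1, alpha_5). So the algebra is type C_6, i.e. sp(12).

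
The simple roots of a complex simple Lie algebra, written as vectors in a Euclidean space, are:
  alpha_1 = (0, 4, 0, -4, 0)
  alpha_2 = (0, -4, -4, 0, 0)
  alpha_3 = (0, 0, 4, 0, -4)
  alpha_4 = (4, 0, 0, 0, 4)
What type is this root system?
A_4 (sl(5))

Compute the Cartan integers a_ij = 2(alpha_i, alpha_j)/(alpha_j, alpha_j); the resulting 4x4 Cartan matrix is
[[2, -1, 0, 0], [-1, 2, -1, 0], [0, -1, 2, -1], [0, 0, -1, 2]].
All simple roots have the same length, so the diagram is simply laced. The associated Dynkin diagram is a chain of 4 nodes with single edges (A_4), so the type is A_4 (the algebra sl(5)).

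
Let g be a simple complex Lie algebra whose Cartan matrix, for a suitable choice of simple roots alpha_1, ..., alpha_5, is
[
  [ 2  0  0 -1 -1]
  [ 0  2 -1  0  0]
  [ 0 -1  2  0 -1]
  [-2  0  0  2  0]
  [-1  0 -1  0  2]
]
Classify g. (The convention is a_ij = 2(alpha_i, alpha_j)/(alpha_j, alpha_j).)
type C_5

The matrix has rank 5 with 2's on the diagonal. Reading the off-diagonal entries as Dynkin edges (a single edge where a_ij = a_ji = -1; a double or triple edge where a_ij * a_ji = 2 or 3), the diagram is a chain of 5 nodes with a double edge at one end; the terminal node there is the unique long simple root (C_5). One simple-root ordering that puts it in standard form is (alpha_2, alpha_3, alpha_5, alpha_1, alpha_4). So the algebra is type C_5, i.e. sp(10).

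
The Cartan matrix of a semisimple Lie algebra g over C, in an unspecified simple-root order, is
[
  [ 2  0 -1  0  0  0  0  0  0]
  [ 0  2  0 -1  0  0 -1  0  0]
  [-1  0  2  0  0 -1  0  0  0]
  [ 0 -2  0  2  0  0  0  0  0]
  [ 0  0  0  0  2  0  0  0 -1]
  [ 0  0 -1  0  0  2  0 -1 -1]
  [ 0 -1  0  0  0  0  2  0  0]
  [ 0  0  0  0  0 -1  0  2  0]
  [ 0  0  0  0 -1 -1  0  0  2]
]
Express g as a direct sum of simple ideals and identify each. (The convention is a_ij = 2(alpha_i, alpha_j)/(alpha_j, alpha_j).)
The diagram associated to this matrix has two connected components: the simple roots {alpha_2, alpha_4, alpha_7} form a chain of 3 nodes with a double edge at one end; the terminal node there is the unique long simple root (C_3), and {alpha_1, alpha_3, alpha_5, alpha_6, alpha_8, alpha_9} form a chain of 5 nodes with one extra node attached to the third node from one end (E_6). A semisimple Lie algebra decomposes uniquely as the direct sum of simple ideals, one per connected component of its Dynkin diagram, so g ≅ C_3 ⊕ E_6 (dimension 21 + 78 = 99).

C3 + E6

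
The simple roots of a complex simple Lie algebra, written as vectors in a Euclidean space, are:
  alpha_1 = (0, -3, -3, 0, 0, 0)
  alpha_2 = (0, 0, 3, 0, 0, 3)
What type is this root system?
Compute the Cartan integers a_ij = 2(alpha_i, alpha_j)/(alpha_j, alpha_j); the resulting 2x2 Cartan matrix is
[[2, -1], [-1, 2]].
All simple roots have the same length, so the diagram is simply laced. The associated Dynkin diagram is a chain of 2 nodes with single edges (A_2), so the type is A_2 (the algebra sl(3)).

A_2 (sl(3))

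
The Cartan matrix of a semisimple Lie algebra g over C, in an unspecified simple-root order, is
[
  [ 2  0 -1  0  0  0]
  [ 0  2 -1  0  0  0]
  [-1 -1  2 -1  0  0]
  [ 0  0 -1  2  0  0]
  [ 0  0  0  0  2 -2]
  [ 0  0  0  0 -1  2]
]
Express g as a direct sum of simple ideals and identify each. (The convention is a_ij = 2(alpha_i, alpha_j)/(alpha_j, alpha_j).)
The diagram associated to this matrix has two connected components: the simple roots {alpha_5, alpha_6} form a chain of 2 nodes with a double edge at one end; the terminal node there is the unique short simple root (B_2), and {alpha_1, alpha_2, alpha_3, alpha_4} form a chain of 2 nodes with a fork of two nodes at one end (D_4). A semisimple Lie algebra decomposes uniquely as the direct sum of simple ideals, one per connected component of its Dynkin diagram, so g ≅ B_2 ⊕ D_4 (dimension 10 + 28 = 38).

type B_2 ⊕ type D_4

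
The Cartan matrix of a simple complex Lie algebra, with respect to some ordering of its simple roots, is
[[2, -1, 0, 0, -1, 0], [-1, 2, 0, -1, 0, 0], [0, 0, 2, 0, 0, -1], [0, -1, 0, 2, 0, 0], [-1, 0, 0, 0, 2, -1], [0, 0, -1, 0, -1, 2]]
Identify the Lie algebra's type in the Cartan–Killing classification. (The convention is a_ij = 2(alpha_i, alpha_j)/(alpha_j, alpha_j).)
A6

The matrix has rank 6 with 2's on the diagonal. Reading the off-diagonal entries as Dynkin edges (a single edge where a_ij = a_ji = -1; a double or triple edge where a_ij * a_ji = 2 or 3), the diagram is a chain of 6 nodes with single edges (A_6). One simple-root ordering that puts it in standard form is (alpha_4, alpha_2, alpha_1, alpha_5, alpha_6, alpha_3). So the algebra is type A_6, i.e. sl(7).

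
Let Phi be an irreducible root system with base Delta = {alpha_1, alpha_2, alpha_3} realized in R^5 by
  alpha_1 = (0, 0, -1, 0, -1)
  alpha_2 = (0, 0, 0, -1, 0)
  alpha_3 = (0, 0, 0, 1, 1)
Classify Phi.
Compute the Cartan integers a_ij = 2(alpha_i, alpha_j)/(alpha_j, alpha_j); the resulting 3x3 Cartan matrix is
[[2, 0, -1], [0, 2, -1], [-1, -2, 2]].
The roots have two lengths (squared-length ratio 2:1); the short ones are alpha_{2}. The associated Dynkin diagram is a chain of 3 nodes with a double edge at one end; the terminal node there is the unique short simple root (B_3), so the type is B_3 (the algebra so(7)).

B3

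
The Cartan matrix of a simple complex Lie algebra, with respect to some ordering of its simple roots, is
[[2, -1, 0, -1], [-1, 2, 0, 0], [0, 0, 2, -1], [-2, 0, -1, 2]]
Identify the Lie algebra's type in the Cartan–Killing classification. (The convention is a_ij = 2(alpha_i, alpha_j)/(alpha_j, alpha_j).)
F4

The matrix has rank 4 with 2's on the diagonal. Reading the off-diagonal entries as Dynkin edges (a single edge where a_ij = a_ji = -1; a double or triple edge where a_ij * a_ji = 2 or 3), the diagram is a chain of 4 nodes with a double edge between the middle two (F_4). One simple-root ordering that puts it in standard form is (alpha_3, alpha_4, alpha_1, alpha_2). So the algebra is type F_4.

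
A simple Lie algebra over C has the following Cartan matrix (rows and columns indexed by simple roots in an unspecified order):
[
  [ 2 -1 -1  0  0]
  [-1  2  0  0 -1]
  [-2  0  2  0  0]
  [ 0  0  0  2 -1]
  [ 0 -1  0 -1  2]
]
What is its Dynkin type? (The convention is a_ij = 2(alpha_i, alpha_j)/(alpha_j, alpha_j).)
The matrix has rank 5 with 2's on the diagonal. Reading the off-diagonal entries as Dynkin edges (a single edge where a_ij = a_ji = -1; a double or triple edge where a_ij * a_ji = 2 or 3), the diagram is a chain of 5 nodes with a double edge at one end; the terminal node there is the unique long simple root (C_5). One simple-root ordering that puts it in standard form is (alpha_4, alpha_5, alpha_2, alpha_1, alpha_3). So the algebra is type C_5, i.e. sp(10).

C_5 (sp(10))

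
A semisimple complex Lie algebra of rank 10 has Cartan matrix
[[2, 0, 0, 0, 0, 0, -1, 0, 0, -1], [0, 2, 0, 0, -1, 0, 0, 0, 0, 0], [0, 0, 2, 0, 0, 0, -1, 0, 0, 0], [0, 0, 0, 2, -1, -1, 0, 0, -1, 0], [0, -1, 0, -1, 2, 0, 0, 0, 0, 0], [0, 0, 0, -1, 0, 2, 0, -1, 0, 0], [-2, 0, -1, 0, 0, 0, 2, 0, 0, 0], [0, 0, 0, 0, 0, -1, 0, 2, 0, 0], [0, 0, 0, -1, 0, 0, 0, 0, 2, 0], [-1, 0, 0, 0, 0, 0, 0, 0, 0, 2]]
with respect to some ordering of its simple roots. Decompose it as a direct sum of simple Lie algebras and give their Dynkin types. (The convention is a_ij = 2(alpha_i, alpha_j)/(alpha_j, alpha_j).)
E6 ⊕ F4

The diagram associated to this matrix has two connected components: the simple roots {alpha_2, alpha_4, alpha_5, alpha_6, alpha_8, alpha_9} form a chain of 5 nodes with one extra node attached to the third node from one end (E_6), and {alpha_1, alpha_3, alpha_7, alpha_10} form a chain of 4 nodes with a double edge between the middle two (F_4). A semisimple Lie algebra decomposes uniquely as the direct sum of simple ideals, one per connected component of its Dynkin diagram, so g ≅ E_6 ⊕ F_4 (dimension 78 + 52 = 130).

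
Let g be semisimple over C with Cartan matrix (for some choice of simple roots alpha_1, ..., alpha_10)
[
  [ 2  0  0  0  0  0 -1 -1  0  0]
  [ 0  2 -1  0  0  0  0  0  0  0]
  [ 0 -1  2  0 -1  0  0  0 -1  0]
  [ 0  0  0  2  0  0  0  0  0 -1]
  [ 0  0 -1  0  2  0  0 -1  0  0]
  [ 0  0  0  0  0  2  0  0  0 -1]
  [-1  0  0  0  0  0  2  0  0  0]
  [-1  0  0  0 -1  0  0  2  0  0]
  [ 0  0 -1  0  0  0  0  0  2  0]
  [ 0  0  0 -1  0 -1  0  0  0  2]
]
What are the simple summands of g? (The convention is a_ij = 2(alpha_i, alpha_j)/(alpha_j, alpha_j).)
The diagram associated to this matrix has two connected components: the simple roots {alpha_4, alpha_6, alpha_10} form a chain of 3 nodes with single edges (A_3), and {alpha_1, alpha_2, alpha_3, alpha_5, alpha_7, alpha_8, alpha_9} form a chain of 5 nodes with a fork of two nodes at one end (D_7). A semisimple Lie algebra decomposes uniquely as the direct sum of simple ideals, one per connected component of its Dynkin diagram, so g ≅ A_3 ⊕ D_7 (dimension 15 + 91 = 106).

A_3 (sl(4)) + D_7 (so(14))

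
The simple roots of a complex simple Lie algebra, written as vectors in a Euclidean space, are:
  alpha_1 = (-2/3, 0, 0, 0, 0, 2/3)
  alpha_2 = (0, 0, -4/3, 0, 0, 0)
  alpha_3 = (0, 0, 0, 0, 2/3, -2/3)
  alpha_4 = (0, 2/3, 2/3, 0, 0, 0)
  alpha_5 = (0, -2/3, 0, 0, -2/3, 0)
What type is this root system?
C_5 (sp(10))

Compute the Cartan integers a_ij = 2(alpha_i, alpha_j)/(alpha_j, alpha_j); the resulting 5x5 Cartan matrix is
[[2, 0, -1, 0, 0], [0, 2, 0, -2, 0], [-1, 0, 2, 0, -1], [0, -1, 0, 2, -1], [0, 0, -1, -1, 2]].
The roots have two lengths (squared-length ratio 2:1); the short ones are alpha_{1,3,4,5}. The associated Dynkin diagram is a chain of 5 nodes with a double edge at one end; the terminal node there is the unique long simple root (C_5), so the type is C_5 (the algebra sp(10)).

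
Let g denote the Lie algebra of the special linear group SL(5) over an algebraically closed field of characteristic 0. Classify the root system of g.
This is sl(5), which has dimension 5^2 - 1 = 24 and rank 5 - 1 = 4 (a Cartan subalgebra is the diagonal traceless matrices). In the classification of classical Lie algebras, the special linear algebra sl(n+1) has type A_n; here n = 4, so the Dynkin diagram is a chain of 4 nodes with single edges (A_4). Hence the type is A_4.

A4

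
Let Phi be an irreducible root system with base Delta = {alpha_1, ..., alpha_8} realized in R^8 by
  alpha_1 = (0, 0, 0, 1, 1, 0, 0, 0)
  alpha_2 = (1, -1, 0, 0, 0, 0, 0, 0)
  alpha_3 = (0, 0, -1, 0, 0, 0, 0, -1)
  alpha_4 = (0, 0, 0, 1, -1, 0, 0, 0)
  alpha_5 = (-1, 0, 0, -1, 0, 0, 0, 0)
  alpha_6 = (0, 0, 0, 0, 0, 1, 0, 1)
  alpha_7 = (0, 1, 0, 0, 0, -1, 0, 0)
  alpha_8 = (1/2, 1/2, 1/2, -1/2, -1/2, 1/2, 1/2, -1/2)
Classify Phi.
Compute the Cartan integers a_ij = 2(alpha_i, alpha_j)/(alpha_j, alpha_j); the resulting 8x8 Cartan matrix is
[[2, 0, 0, 0, -1, 0, 0, -1], [0, 2, 0, 0, -1, 0, -1, 0], [0, 0, 2, 0, 0, -1, 0, 0], [0, 0, 0, 2, -1, 0, 0, 0], [-1, -1, 0, -1, 2, 0, 0, 0], [0, 0, -1, 0, 0, 2, -1, 0], [0, -1, 0, 0, 0, -1, 2, 0], [-1, 0, 0, 0, 0, 0, 0, 2]].
All simple roots have the same length, so the diagram is simply laced. The associated Dynkin diagram is a chain of 7 nodes with one extra node attached to the third node from one end (E_8), so the type is E_8.

E_8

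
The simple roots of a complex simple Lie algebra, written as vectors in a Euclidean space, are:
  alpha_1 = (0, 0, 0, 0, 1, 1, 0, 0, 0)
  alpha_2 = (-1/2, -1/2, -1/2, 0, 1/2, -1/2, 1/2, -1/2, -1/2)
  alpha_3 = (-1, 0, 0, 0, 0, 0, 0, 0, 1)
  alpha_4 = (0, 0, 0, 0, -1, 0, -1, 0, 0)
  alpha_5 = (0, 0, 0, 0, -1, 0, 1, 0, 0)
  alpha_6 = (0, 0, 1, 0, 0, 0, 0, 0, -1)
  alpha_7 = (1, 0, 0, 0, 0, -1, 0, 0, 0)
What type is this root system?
E7

Compute the Cartan integers a_ij = 2(alpha_i, alpha_j)/(alpha_j, alpha_j); the resulting 7x7 Cartan matrix is
[[2, 0, 0, -1, -1, 0, -1], [0, 2, 0, -1, 0, 0, 0], [0, 0, 2, 0, 0, -1, -1], [-1, -1, 0, 2, 0, 0, 0], [-1, 0, 0, 0, 2, 0, 0], [0, 0, -1, 0, 0, 2, 0], [-1, 0, -1, 0, 0, 0, 2]].
All simple roots have the same length, so the diagram is simply laced. The associated Dynkin diagram is a chain of 6 nodes with one extra node attached to the third node from one end (E_7), so the type is E_7.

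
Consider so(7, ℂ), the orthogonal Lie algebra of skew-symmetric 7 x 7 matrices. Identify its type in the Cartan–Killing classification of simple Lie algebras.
This is so(7) with 7 odd, which has dimension 7(7-1)/2 = 21 and rank (7-1)/2 = 3. In the classification of classical Lie algebras, the orthogonal algebra so(2n+1) in an odd number of variables has type B_n; here n = 3, so the Dynkin diagram is a chain of 3 nodes with a double edge at one end; the terminal node there is the unique short simple root (B_3). Hence the type is B_3.

type B_3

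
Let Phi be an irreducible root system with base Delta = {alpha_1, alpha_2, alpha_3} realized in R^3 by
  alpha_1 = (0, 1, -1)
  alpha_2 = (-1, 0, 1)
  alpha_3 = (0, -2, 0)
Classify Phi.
C_3

Compute the Cartan integers a_ij = 2(alpha_i, alpha_j)/(alpha_j, alpha_j); the resulting 3x3 Cartan matrix is
[[2, -1, -1], [-1, 2, 0], [-2, 0, 2]].
The roots have two lengths (squared-length ratio 2:1); the short ones are alpha_{1,2}. The associated Dynkin diagram is a chain of 3 nodes with a double edge at one end; the terminal node there is the unique long simple root (C_3), so the type is C_3 (the algebra sp(6)).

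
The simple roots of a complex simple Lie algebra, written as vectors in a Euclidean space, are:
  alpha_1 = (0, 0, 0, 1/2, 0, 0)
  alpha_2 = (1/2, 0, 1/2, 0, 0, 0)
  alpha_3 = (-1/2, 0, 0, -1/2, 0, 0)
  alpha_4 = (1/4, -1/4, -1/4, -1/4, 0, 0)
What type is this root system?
Compute the Cartan integers a_ij = 2(alpha_i, alpha_j)/(alpha_j, alpha_j); the resulting 4x4 Cartan matrix is
[[2, 0, -1, -1], [0, 2, -1, 0], [-2, -1, 2, 0], [-1, 0, 0, 2]].
The roots have two lengths (squared-length ratio 2:1); the short ones are alpha_{1,4}. The associated Dynkin diagram is a chain of 4 nodes with a double edge between the middle two (F_4), so the type is F_4.

F_4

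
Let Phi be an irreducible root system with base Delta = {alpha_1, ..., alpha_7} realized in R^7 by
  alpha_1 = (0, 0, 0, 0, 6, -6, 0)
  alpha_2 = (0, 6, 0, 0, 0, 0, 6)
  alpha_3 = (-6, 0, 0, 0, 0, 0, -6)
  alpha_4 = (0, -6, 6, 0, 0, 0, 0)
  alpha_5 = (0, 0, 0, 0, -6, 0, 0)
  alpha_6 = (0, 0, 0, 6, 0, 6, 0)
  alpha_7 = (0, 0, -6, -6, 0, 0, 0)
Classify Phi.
Compute the Cartan integers a_ij = 2(alpha_i, alpha_j)/(alpha_j, alpha_j); the resulting 7x7 Cartan matrix is
[[2, 0, 0, 0, -2, -1, 0], [0, 2, -1, -1, 0, 0, 0], [0, -1, 2, 0, 0, 0, 0], [0, -1, 0, 2, 0, 0, -1], [-1, 0, 0, 0, 2, 0, 0], [-1, 0, 0, 0, 0, 2, -1], [0, 0, 0, -1, 0, -1, 2]].
The roots have two lengths (squared-length ratio 2:1); the short ones are alpha_{5}. The associated Dynkin diagram is a chain of 7 nodes with a double edge at one end; the terminal node there is the unique short simple root (B_7), so the type is B_7 (the algebra so(15)).

type B_7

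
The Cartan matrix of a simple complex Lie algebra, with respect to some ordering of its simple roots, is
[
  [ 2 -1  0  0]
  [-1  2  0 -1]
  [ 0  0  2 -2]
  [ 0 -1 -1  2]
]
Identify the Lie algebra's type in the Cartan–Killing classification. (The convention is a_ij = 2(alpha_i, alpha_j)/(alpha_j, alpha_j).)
type C_4

The matrix has rank 4 with 2's on the diagonal. Reading the off-diagonal entries as Dynkin edges (a single edge where a_ij = a_ji = -1; a double or triple edge where a_ij * a_ji = 2 or 3), the diagram is a chain of 4 nodes with a double edge at one end; the terminal node there is the unique long simple root (C_4). One simple-root ordering that puts it in standard form is (alpha_1, alpha_2, alpha_4, alpha_3). So the algebra is type C_4, i.e. sp(8).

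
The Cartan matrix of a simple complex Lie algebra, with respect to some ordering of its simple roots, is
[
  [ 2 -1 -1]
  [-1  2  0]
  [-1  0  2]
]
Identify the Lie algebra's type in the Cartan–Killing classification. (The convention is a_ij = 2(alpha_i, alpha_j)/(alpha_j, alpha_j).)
A_3

The matrix has rank 3 with 2's on the diagonal. Reading the off-diagonal entries as Dynkin edges (a single edge where a_ij = a_ji = -1; a double or triple edge where a_ij * a_ji = 2 or 3), the diagram is a chain of 3 nodes with single edges (A_3). One simple-root ordering that puts it in standard form is (alpha_3, alpha_1, alpha_2). So the algebra is type A_3, i.e. sl(4).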